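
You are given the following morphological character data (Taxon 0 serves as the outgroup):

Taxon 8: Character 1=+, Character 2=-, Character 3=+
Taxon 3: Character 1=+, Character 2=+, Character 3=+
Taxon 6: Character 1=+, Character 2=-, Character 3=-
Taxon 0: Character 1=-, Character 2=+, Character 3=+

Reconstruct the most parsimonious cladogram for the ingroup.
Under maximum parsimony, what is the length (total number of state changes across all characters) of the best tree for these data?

3

Character polarity is set by the outgroup: the derived state is whichever differs from the outgroup's state, so for Character 2, Character 3 the derived state is '-', and for the remaining characters it is '+'.
All ingroup taxa share the derived state '+' for Character 1; it defines the ingroup but does not resolve relationships within it.
Character 2: derived state '-' in Taxon 6 and Taxon 8 only — synapomorphy for {Taxon 6, Taxon 8}.
Character 3: derived state '-' in Taxon 6 only — an autapomorphy, so it tells us nothing about relationships among taxa.
Most parsimonious ingroup topology: ((Taxon 6,Taxon 8),Taxon 3).
Changes per character on this tree: Character 1: 1; Character 2: 1; Character 3: 1.
Total = 3.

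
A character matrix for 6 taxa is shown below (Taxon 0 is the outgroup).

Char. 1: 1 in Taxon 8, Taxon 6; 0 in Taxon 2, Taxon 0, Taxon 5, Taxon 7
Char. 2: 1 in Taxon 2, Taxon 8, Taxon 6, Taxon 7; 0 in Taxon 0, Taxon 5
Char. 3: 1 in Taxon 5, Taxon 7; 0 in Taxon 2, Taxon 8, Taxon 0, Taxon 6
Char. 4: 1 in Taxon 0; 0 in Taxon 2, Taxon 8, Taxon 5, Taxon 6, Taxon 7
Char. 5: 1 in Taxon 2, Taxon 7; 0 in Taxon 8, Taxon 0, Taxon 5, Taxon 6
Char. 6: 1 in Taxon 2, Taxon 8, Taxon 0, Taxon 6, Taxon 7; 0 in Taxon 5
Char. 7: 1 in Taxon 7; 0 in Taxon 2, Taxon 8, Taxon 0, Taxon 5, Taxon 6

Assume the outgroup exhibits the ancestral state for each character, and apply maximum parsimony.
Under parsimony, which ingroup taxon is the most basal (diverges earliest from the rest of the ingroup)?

Taxon 5

Character polarity is set by the outgroup: the derived state is whichever differs from the outgroup's state, so for Char. 4, Char. 6 the derived state is '0', and for the remaining characters it is '1'.
Char. 1: derived state '1' in Taxon 6 and Taxon 8 only — synapomorphy for {Taxon 6, Taxon 8}.
Char. 2: derived state '1' in Taxon 2, Taxon 6, Taxon 7, and Taxon 8 only — synapomorphy for {Taxon 2, Taxon 6, Taxon 7, Taxon 8}.
Char. 3 (state '1') occurs in Taxon 5 and Taxon 7 but conflicts with the nesting implied by the other characters — most parsimoniously interpreted as homoplasy.
All ingroup taxa share the derived state '0' for Char. 4; it defines the ingroup but does not resolve relationships within it.
Only Taxon 2 and Taxon 7 show the derived state '1' for Char. 5, supporting them as a clade.
Char. 6: derived state '0' in Taxon 5 only — an autapomorphy, so it tells us nothing about relationships among taxa.
Char. 7 (derived state '1') is unique to Taxon 7 (autapomorphy; uninformative for grouping).
Most parsimonious ingroup topology: (((Taxon 2,Taxon 7),(Taxon 8,Taxon 6)),Taxon 5).
Taxon 5 is sister to the clade containing all other ingroup taxa, so it is the earliest-diverging (most basal) ingroup lineage.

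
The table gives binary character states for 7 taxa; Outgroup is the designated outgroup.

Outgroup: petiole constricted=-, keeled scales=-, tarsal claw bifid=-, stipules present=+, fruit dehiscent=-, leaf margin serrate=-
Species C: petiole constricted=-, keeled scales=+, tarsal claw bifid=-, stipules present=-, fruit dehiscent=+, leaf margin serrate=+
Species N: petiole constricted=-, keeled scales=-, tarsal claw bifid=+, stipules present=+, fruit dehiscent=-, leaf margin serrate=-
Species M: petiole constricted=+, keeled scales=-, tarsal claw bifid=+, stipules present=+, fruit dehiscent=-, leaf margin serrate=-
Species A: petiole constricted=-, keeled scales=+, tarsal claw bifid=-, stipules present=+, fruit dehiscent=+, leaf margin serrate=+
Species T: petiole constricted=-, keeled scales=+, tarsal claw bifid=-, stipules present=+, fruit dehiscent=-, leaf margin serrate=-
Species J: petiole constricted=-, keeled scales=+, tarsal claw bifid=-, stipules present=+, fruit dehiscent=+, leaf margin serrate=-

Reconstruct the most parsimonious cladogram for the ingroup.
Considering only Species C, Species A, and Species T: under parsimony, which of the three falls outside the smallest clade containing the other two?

Species T

Character polarity is set by the outgroup: the derived state is whichever differs from the outgroup's state, so for stipules present the derived state is '-', and for the remaining characters it is '+'.
petiole constricted (derived state '+') is unique to Species M (autapomorphy; uninformative for grouping).
keeled scales (derived state '+') is shared by Species A, Species C, Species J, and Species T — a synapomorphy uniting that clade.
Only Species M and Species N show the derived state '+' for tarsal claw bifid, supporting them as a clade.
stipules present: derived state '-' in Species C only — an autapomorphy, so it tells us nothing about relationships among taxa.
Only Species A, Species C, and Species J show the derived state '+' for fruit dehiscent, supporting them as a clade.
Only Species A and Species C show the derived state '+' for leaf margin serrate, supporting them as a clade.
Most parsimonious ingroup topology: ((((Species C,Species A),Species J),Species T),(Species N,Species M)).
Species A and Species C share a more recent common ancestor with each other than either does with Species T, so Species T is the least closely related of the three.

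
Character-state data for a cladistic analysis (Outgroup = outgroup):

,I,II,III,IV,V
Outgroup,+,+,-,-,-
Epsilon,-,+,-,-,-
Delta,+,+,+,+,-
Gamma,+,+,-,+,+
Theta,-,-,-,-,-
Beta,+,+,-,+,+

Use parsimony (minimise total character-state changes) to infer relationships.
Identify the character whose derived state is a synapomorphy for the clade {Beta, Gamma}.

Character polarity is set by the outgroup: the derived state is whichever differs from the outgroup's state, so for I, II the derived state is '-', and for the remaining characters it is '+'.
I (derived state '-') is shared by Epsilon and Theta — a synapomorphy uniting that clade.
II: derived state '-' in Theta only — an autapomorphy, so it tells us nothing about relationships among taxa.
III: derived state '+' in Delta only — an autapomorphy, so it tells us nothing about relationships among taxa.
IV (derived state '+') is shared by Beta, Delta, and Gamma — a synapomorphy uniting that clade.
Only Beta and Gamma show the derived state '+' for V, supporting them as a clade.
Most parsimonious ingroup topology: ((Epsilon,Theta),(Delta,(Gamma,Beta))).
The clade {Beta, Gamma} is supported by V: its derived state '+' occurs in exactly those taxa and in no other taxon (including the outgroup).

V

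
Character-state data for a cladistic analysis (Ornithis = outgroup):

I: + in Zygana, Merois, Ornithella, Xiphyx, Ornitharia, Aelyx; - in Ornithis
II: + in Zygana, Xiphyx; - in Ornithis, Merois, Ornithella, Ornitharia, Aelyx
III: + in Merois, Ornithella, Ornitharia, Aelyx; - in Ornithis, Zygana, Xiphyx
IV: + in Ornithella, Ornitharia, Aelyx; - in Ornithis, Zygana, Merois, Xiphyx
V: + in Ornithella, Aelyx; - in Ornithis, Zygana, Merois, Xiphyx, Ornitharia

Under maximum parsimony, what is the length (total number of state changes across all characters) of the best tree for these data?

The outgroup has state '-' for every character, so '+' is the derived state throughout.
I (derived state '+') is shared by all ingroup taxa — unites the whole ingroup.
Only Xiphyx and Zygana show the derived state '+' for II, supporting them as a clade.
III: derived state '+' in Aelyx, Merois, Ornitharia, and Ornithella only — synapomorphy for {Aelyx, Merois, Ornitharia, Ornithella}.
IV: derived state '+' in Aelyx, Ornitharia, and Ornithella only — synapomorphy for {Aelyx, Ornitharia, Ornithella}.
Only Aelyx and Ornithella show the derived state '+' for V, supporting them as a clade.
Most parsimonious ingroup topology: ((Zygana,Xiphyx),(Merois,((Ornithella,Aelyx),Ornitharia))).
Changes per character on this tree: I: 1; II: 1; III: 1; IV: 1; V: 1.
Total = 5.

5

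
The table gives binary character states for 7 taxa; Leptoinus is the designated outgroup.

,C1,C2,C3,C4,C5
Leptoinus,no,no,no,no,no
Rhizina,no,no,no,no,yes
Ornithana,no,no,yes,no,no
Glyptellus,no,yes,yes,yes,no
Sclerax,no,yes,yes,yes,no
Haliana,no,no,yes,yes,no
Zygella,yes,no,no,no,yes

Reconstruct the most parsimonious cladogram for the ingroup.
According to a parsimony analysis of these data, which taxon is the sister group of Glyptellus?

Sclerax

The outgroup has state 'no' for every character, so 'yes' is the derived state throughout.
C1 (derived state 'yes') is unique to Zygella (autapomorphy; uninformative for grouping).
C2: derived state 'yes' in Glyptellus and Sclerax only — synapomorphy for {Glyptellus, Sclerax}.
C3: derived state 'yes' in Glyptellus, Haliana, Ornithana, and Sclerax only — synapomorphy for {Glyptellus, Haliana, Ornithana, Sclerax}.
C4: derived state 'yes' in Glyptellus, Haliana, and Sclerax only — synapomorphy for {Glyptellus, Haliana, Sclerax}.
Only Rhizina and Zygella show the derived state 'yes' for C5, supporting them as a clade.
Most parsimonious ingroup topology: ((Rhizina,Zygella),(Ornithana,((Glyptellus,Sclerax),Haliana))).
Glyptellus and Sclerax form a cherry on this tree, so they are sister taxa.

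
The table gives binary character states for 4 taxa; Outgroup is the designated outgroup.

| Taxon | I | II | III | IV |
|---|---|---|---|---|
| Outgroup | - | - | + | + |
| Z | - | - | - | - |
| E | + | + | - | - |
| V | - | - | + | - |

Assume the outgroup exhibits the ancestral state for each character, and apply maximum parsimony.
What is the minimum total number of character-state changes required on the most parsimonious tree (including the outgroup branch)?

4

Character polarity is set by the outgroup: the derived state is whichever differs from the outgroup's state, so for III, IV the derived state is '-', and for the remaining characters it is '+'.
I: derived state '+' in E only — an autapomorphy, so it tells us nothing about relationships among taxa.
II: derived state '+' in E only — an autapomorphy, so it tells us nothing about relationships among taxa.
III (derived state '-') is shared by E and Z — a synapomorphy uniting that clade.
IV (derived state '-') is shared by all ingroup taxa — unites the whole ingroup.
Most parsimonious ingroup topology: ((Z,E),V).
Changes per character on this tree: I: 1; II: 1; III: 1; IV: 1.
Total = 4.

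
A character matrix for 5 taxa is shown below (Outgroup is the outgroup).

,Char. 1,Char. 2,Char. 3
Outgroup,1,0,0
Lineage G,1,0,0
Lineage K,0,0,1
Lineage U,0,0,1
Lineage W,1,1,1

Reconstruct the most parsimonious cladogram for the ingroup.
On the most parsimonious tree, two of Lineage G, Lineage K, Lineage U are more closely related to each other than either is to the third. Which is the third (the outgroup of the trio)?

Character polarity is set by the outgroup: the derived state is whichever differs from the outgroup's state, so for Char. 1 the derived state is '0', and for the remaining characters it is '1'.
Only Lineage K and Lineage U show the derived state '0' for Char. 1, supporting them as a clade.
Char. 2 (derived state '1') is unique to Lineage W (autapomorphy; uninformative for grouping).
Char. 3: derived state '1' in Lineage K, Lineage U, and Lineage W only — synapomorphy for {Lineage K, Lineage U, Lineage W}.
Most parsimonious ingroup topology: (Lineage G,((Lineage K,Lineage U),Lineage W)).
Lineage K and Lineage U share a more recent common ancestor with each other than either does with Lineage G, so Lineage G is the least closely related of the three.

Lineage G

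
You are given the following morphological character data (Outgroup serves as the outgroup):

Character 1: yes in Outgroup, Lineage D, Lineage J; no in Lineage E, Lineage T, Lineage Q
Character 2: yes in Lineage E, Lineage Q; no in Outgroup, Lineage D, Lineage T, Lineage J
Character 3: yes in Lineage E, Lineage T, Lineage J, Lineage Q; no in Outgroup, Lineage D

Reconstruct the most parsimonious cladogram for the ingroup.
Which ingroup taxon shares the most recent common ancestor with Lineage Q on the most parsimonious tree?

Lineage E

Character polarity is set by the outgroup: the derived state is whichever differs from the outgroup's state, so for Character 1 the derived state is 'no', and for the remaining characters it is 'yes'.
Character 1 (derived state 'no') is shared by Lineage E, Lineage Q, and Lineage T — a synapomorphy uniting that clade.
Character 2 (derived state 'yes') is shared by Lineage E and Lineage Q — a synapomorphy uniting that clade.
Character 3: derived state 'yes' in Lineage E, Lineage J, Lineage Q, and Lineage T only — synapomorphy for {Lineage E, Lineage J, Lineage Q, Lineage T}.
Most parsimonious ingroup topology: (Lineage D,(((Lineage E,Lineage Q),Lineage T),Lineage J)).
Lineage Q and Lineage E form a cherry on this tree, so they are sister taxa.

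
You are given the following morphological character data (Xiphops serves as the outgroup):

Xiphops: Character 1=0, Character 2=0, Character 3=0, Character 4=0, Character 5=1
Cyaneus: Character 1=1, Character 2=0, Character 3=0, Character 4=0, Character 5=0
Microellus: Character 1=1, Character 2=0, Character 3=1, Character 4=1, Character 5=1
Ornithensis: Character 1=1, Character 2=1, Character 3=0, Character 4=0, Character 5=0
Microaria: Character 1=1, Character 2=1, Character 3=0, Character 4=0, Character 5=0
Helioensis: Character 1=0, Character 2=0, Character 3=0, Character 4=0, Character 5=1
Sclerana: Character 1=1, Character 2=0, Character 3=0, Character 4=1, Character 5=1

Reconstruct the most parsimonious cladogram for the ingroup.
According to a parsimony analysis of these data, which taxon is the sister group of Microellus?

Character polarity is set by the outgroup: the derived state is whichever differs from the outgroup's state, so for Character 5 the derived state is '0', and for the remaining characters it is '1'.
Only Cyaneus, Microaria, Microellus, Ornithensis, and Sclerana show the derived state '1' for Character 1, supporting them as a clade.
Only Microaria and Ornithensis show the derived state '1' for Character 2, supporting them as a clade.
Character 3: derived state '1' in Microellus only — an autapomorphy, so it tells us nothing about relationships among taxa.
Only Microellus and Sclerana show the derived state '1' for Character 4, supporting them as a clade.
Character 5: derived state '0' in Cyaneus, Microaria, and Ornithensis only — synapomorphy for {Cyaneus, Microaria, Ornithensis}.
Most parsimonious ingroup topology: (((Cyaneus,(Ornithensis,Microaria)),(Microellus,Sclerana)),Helioensis).
Microellus and Sclerana form a cherry on this tree, so they are sister taxa.

Sclerana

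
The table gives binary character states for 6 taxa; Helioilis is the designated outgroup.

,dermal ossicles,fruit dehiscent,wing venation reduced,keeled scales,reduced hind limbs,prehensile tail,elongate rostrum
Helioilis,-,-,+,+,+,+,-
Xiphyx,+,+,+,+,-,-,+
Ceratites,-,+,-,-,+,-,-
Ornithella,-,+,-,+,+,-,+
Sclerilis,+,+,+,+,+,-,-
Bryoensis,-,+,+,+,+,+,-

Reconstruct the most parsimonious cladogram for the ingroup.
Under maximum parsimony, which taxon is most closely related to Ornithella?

Ceratites

Character polarity is set by the outgroup: the derived state is whichever differs from the outgroup's state, so for wing venation reduced, keeled scales, reduced hind limbs, prehensile tail the derived state is '-', and for the remaining characters it is '+'.
Only Sclerilis and Xiphyx show the derived state '+' for dermal ossicles, supporting them as a clade.
All ingroup taxa share the derived state '+' for fruit dehiscent; it defines the ingroup but does not resolve relationships within it.
Only Ceratites and Ornithella show the derived state '-' for wing venation reduced, supporting them as a clade.
keeled scales: derived state '-' in Ceratites only — an autapomorphy, so it tells us nothing about relationships among taxa.
reduced hind limbs (derived state '-') is unique to Xiphyx (autapomorphy; uninformative for grouping).
prehensile tail: derived state '-' in Ceratites, Ornithella, Sclerilis, and Xiphyx only — synapomorphy for {Ceratites, Ornithella, Sclerilis, Xiphyx}.
elongate rostrum groups Ornithella and Xiphyx, which is incompatible with the clades supported by the remaining characters; treating it as convergent (homoplasy) costs fewer steps than any alternative tree.
Most parsimonious ingroup topology: (((Xiphyx,Sclerilis),(Ceratites,Ornithella)),Bryoensis).
Ornithella and Ceratites form a cherry on this tree, so they are sister taxa.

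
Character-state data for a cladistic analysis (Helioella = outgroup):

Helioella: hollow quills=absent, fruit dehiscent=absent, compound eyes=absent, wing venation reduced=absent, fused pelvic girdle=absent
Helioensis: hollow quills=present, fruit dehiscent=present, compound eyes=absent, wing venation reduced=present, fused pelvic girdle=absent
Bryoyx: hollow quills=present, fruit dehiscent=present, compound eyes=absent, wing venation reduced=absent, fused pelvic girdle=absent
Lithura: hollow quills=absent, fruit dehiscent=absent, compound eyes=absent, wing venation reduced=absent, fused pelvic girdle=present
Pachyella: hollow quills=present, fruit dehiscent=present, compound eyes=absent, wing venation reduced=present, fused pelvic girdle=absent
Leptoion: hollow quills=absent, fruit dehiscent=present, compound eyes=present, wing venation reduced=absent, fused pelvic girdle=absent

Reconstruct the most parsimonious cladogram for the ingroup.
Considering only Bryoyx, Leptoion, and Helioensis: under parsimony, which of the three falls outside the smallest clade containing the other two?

Leptoion

The outgroup has state 'absent' for every character, so 'present' is the derived state throughout.
hollow quills: derived state 'present' in Bryoyx, Helioensis, and Pachyella only — synapomorphy for {Bryoyx, Helioensis, Pachyella}.
fruit dehiscent: derived state 'present' in Bryoyx, Helioensis, Leptoion, and Pachyella only — synapomorphy for {Bryoyx, Helioensis, Leptoion, Pachyella}.
compound eyes (derived state 'present') is unique to Leptoion (autapomorphy; uninformative for grouping).
Only Helioensis and Pachyella show the derived state 'present' for wing venation reduced, supporting them as a clade.
fused pelvic girdle: derived state 'present' in Lithura only — an autapomorphy, so it tells us nothing about relationships among taxa.
Most parsimonious ingroup topology: ((((Helioensis,Pachyella),Bryoyx),Leptoion),Lithura).
Bryoyx and Helioensis share a more recent common ancestor with each other than either does with Leptoion, so Leptoion is the least closely related of the three.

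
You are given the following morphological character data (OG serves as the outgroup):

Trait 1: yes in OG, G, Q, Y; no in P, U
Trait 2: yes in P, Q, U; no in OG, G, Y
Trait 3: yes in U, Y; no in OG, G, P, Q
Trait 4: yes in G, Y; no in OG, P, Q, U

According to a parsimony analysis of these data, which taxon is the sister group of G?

Y

Character polarity is set by the outgroup: the derived state is whichever differs from the outgroup's state, so for Trait 1 the derived state is 'no', and for the remaining characters it is 'yes'.
Trait 1: derived state 'no' in P and U only — synapomorphy for {P, U}.
Only P, Q, and U show the derived state 'yes' for Trait 2, supporting them as a clade.
Trait 3 groups U and Y, which is incompatible with the clades supported by the remaining characters; treating it as convergent (homoplasy) costs fewer steps than any alternative tree.
Only G and Y show the derived state 'yes' for Trait 4, supporting them as a clade.
Most parsimonious ingroup topology: ((G,Y),((P,U),Q)).
G and Y form a cherry on this tree, so they are sister taxa.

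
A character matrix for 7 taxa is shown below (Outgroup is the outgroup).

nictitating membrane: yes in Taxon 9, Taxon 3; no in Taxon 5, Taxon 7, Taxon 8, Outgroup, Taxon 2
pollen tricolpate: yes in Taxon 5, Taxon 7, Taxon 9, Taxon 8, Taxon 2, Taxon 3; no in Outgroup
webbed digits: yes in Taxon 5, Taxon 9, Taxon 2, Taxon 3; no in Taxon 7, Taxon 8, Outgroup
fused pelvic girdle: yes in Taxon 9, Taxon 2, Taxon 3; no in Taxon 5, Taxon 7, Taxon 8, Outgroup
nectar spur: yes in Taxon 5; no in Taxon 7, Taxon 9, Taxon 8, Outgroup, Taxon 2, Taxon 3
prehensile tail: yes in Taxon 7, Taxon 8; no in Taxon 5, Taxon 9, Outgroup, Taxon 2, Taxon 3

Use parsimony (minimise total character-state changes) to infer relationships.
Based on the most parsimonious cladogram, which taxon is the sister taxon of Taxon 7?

The outgroup has state 'no' for every character, so 'yes' is the derived state throughout.
nictitating membrane: derived state 'yes' in Taxon 3 and Taxon 9 only — synapomorphy for {Taxon 3, Taxon 9}.
pollen tricolpate (derived state 'yes') is shared by all ingroup taxa — unites the whole ingroup.
webbed digits (derived state 'yes') is shared by Taxon 2, Taxon 3, Taxon 5, and Taxon 9 — a synapomorphy uniting that clade.
fused pelvic girdle: derived state 'yes' in Taxon 2, Taxon 3, and Taxon 9 only — synapomorphy for {Taxon 2, Taxon 3, Taxon 9}.
nectar spur (derived state 'yes') is unique to Taxon 5 (autapomorphy; uninformative for grouping).
prehensile tail (derived state 'yes') is shared by Taxon 7 and Taxon 8 — a synapomorphy uniting that clade.
Most parsimonious ingroup topology: ((Taxon 7,Taxon 8),(Taxon 5,((Taxon 9,Taxon 3),Taxon 2))).
Taxon 7 and Taxon 8 form a cherry on this tree, so they are sister taxa.

Taxon 8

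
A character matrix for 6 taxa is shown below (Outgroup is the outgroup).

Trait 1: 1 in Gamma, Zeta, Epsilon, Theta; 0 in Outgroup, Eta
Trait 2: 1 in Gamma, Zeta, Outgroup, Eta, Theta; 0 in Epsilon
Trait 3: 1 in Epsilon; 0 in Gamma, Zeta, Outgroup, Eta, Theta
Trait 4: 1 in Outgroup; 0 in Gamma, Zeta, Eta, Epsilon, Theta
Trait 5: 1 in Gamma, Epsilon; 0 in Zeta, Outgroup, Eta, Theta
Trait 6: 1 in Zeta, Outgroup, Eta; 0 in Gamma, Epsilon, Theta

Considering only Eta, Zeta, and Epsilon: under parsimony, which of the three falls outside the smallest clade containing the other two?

Eta

Character polarity is set by the outgroup: the derived state is whichever differs from the outgroup's state, so for Trait 2, Trait 4, Trait 6 the derived state is '0', and for the remaining characters it is '1'.
Only Epsilon, Gamma, Theta, and Zeta show the derived state '1' for Trait 1, supporting them as a clade.
Trait 2 (derived state '0') is unique to Epsilon (autapomorphy; uninformative for grouping).
Trait 3 (derived state '1') is unique to Epsilon (autapomorphy; uninformative for grouping).
All ingroup taxa share the derived state '0' for Trait 4; it defines the ingroup but does not resolve relationships within it.
Trait 5 (derived state '1') is shared by Epsilon and Gamma — a synapomorphy uniting that clade.
Trait 6: derived state '0' in Epsilon, Gamma, and Theta only — synapomorphy for {Epsilon, Gamma, Theta}.
Most parsimonious ingroup topology: ((((Gamma,Epsilon),Theta),Zeta),Eta).
Zeta and Epsilon share a more recent common ancestor with each other than either does with Eta, so Eta is the least closely related of the three.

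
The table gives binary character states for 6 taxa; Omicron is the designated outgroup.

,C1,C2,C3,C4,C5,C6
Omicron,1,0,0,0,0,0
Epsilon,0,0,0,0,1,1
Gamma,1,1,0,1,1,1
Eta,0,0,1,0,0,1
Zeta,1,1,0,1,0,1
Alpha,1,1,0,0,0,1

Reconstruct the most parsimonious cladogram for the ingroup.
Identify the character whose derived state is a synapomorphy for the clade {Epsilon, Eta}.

Character polarity is set by the outgroup: the derived state is whichever differs from the outgroup's state, so for C1 the derived state is '0', and for the remaining characters it is '1'.
C1: derived state '0' in Epsilon and Eta only — synapomorphy for {Epsilon, Eta}.
Only Alpha, Gamma, and Zeta show the derived state '1' for C2, supporting them as a clade.
C3 (derived state '1') is unique to Eta (autapomorphy; uninformative for grouping).
Only Gamma and Zeta show the derived state '1' for C4, supporting them as a clade.
C5 groups Epsilon and Gamma, which is incompatible with the clades supported by the remaining characters; treating it as convergent (homoplasy) costs fewer steps than any alternative tree.
C6 (derived state '1') is shared by all ingroup taxa — unites the whole ingroup.
Most parsimonious ingroup topology: ((Epsilon,Eta),((Gamma,Zeta),Alpha)).
The clade {Epsilon, Eta} is supported by C1: its derived state '0' occurs in exactly those taxa and in no other taxon (including the outgroup).

C1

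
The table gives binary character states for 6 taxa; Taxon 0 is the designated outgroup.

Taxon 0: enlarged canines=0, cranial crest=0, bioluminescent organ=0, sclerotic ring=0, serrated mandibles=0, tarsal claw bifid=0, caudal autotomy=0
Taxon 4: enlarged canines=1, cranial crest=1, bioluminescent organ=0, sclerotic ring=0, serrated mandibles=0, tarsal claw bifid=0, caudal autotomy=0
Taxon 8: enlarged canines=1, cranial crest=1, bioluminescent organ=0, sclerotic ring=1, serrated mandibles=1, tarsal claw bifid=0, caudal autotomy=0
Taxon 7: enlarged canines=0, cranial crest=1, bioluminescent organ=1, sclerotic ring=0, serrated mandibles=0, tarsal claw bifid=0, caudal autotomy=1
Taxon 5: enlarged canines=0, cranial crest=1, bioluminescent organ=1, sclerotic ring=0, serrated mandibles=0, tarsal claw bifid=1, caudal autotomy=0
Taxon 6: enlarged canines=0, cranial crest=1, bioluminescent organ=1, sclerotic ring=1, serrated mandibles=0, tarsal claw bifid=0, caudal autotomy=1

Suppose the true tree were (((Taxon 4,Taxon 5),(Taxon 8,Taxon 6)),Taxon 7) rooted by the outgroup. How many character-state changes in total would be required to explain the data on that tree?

11

Map each character onto (((Taxon 4,Taxon 5),(Taxon 8,Taxon 6)),Taxon 7) (rooted by Taxon 0) and count the minimum state changes it requires (Fitch parsimony):
enlarged canines: 2; cranial crest: 1; bioluminescent organ: 3; sclerotic ring: 1; serrated mandibles: 1; tarsal claw bifid: 1; caudal autotomy: 2.
Total tree length = 11.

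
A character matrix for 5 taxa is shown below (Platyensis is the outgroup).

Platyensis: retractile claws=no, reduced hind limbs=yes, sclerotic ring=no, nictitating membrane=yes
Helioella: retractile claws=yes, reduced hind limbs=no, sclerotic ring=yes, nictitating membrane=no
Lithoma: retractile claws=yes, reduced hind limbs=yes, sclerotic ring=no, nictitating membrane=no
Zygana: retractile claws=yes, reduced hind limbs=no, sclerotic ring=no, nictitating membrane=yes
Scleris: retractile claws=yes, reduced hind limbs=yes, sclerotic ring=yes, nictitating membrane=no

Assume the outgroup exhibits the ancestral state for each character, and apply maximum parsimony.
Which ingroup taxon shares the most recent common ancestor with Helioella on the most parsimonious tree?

Scleris

Character polarity is set by the outgroup: the derived state is whichever differs from the outgroup's state, so for reduced hind limbs, nictitating membrane the derived state is 'no', and for the remaining characters it is 'yes'.
retractile claws (derived state 'yes') is shared by all ingroup taxa — unites the whole ingroup.
reduced hind limbs (state 'no') occurs in Helioella and Zygana but conflicts with the nesting implied by the other characters — most parsimoniously interpreted as homoplasy.
sclerotic ring (derived state 'yes') is shared by Helioella and Scleris — a synapomorphy uniting that clade.
nictitating membrane (derived state 'no') is shared by Helioella, Lithoma, and Scleris — a synapomorphy uniting that clade.
Most parsimonious ingroup topology: (((Helioella,Scleris),Lithoma),Zygana).
Helioella and Scleris form a cherry on this tree, so they are sister taxa.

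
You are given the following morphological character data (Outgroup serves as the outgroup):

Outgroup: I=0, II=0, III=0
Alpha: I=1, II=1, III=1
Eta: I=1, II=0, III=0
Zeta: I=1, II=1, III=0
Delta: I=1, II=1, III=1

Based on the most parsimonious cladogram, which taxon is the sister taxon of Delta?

The outgroup has state '0' for every character, so '1' is the derived state throughout.
All ingroup taxa share the derived state '1' for I; it defines the ingroup but does not resolve relationships within it.
II (derived state '1') is shared by Alpha, Delta, and Zeta — a synapomorphy uniting that clade.
III (derived state '1') is shared by Alpha and Delta — a synapomorphy uniting that clade.
Most parsimonious ingroup topology: (((Alpha,Delta),Zeta),Eta).
Delta and Alpha form a cherry on this tree, so they are sister taxa.

Alpha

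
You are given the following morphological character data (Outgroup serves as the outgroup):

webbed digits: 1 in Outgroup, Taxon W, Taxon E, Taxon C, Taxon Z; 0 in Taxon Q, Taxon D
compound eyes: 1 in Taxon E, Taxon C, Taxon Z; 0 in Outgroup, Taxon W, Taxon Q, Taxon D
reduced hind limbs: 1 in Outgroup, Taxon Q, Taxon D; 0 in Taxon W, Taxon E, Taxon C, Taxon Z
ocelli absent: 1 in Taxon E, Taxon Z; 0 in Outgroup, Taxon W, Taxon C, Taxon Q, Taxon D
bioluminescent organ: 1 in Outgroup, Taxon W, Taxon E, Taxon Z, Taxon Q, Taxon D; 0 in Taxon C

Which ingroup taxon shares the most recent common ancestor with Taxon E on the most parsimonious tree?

Taxon Z

Character polarity is set by the outgroup: the derived state is whichever differs from the outgroup's state, so for webbed digits, reduced hind limbs, bioluminescent organ the derived state is '0', and for the remaining characters it is '1'.
webbed digits: derived state '0' in Taxon D and Taxon Q only — synapomorphy for {Taxon D, Taxon Q}.
compound eyes: derived state '1' in Taxon C, Taxon E, and Taxon Z only — synapomorphy for {Taxon C, Taxon E, Taxon Z}.
reduced hind limbs: derived state '0' in Taxon C, Taxon E, Taxon W, and Taxon Z only — synapomorphy for {Taxon C, Taxon E, Taxon W, Taxon Z}.
ocelli absent: derived state '1' in Taxon E and Taxon Z only — synapomorphy for {Taxon E, Taxon Z}.
bioluminescent organ: derived state '0' in Taxon C only — an autapomorphy, so it tells us nothing about relationships among taxa.
Most parsimonious ingroup topology: ((Taxon W,((Taxon E,Taxon Z),Taxon C)),(Taxon Q,Taxon D)).
Taxon E and Taxon Z form a cherry on this tree, so they are sister taxa.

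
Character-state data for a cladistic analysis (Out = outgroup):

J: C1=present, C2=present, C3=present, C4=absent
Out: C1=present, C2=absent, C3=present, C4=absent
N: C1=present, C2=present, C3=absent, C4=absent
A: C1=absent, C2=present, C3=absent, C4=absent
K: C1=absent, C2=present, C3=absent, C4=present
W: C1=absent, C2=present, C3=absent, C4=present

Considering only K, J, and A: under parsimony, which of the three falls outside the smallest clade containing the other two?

Character polarity is set by the outgroup: the derived state is whichever differs from the outgroup's state, so for C1, C3 the derived state is 'absent', and for the remaining characters it is 'present'.
Only A, K, and W show the derived state 'absent' for C1, supporting them as a clade.
All ingroup taxa share the derived state 'present' for C2; it defines the ingroup but does not resolve relationships within it.
Only A, K, N, and W show the derived state 'absent' for C3, supporting them as a clade.
C4: derived state 'present' in K and W only — synapomorphy for {K, W}.
Most parsimonious ingroup topology: (((A,(K,W)),N),J).
A and K share a more recent common ancestor with each other than either does with J, so J is the least closely related of the three.

J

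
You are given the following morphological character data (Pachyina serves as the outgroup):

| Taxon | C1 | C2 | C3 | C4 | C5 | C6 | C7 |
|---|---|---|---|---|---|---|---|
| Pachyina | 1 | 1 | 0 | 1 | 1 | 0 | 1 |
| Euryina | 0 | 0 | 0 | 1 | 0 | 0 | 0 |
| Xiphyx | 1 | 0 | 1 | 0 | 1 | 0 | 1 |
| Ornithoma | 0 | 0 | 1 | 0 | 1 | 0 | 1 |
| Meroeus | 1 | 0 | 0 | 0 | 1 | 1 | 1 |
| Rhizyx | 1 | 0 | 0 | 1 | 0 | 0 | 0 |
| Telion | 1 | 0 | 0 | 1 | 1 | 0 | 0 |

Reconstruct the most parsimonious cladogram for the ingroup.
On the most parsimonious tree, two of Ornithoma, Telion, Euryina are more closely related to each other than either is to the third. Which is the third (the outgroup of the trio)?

Character polarity is set by the outgroup: the derived state is whichever differs from the outgroup's state, so for C1, C2, C4, C5, C7 the derived state is '0', and for the remaining characters it is '1'.
C1 (state '0') occurs in Euryina and Ornithoma but conflicts with the nesting implied by the other characters — most parsimoniously interpreted as homoplasy.
All ingroup taxa share the derived state '0' for C2; it defines the ingroup but does not resolve relationships within it.
C3: derived state '1' in Ornithoma and Xiphyx only — synapomorphy for {Ornithoma, Xiphyx}.
Only Meroeus, Ornithoma, and Xiphyx show the derived state '0' for C4, supporting them as a clade.
C5 (derived state '0') is shared by Euryina and Rhizyx — a synapomorphy uniting that clade.
C6 (derived state '1') is unique to Meroeus (autapomorphy; uninformative for grouping).
C7: derived state '0' in Euryina, Rhizyx, and Telion only — synapomorphy for {Euryina, Rhizyx, Telion}.
Most parsimonious ingroup topology: (((Euryina,Rhizyx),Telion),((Xiphyx,Ornithoma),Meroeus)).
Telion and Euryina share a more recent common ancestor with each other than either does with Ornithoma, so Ornithoma is the least closely related of the three.

Ornithoma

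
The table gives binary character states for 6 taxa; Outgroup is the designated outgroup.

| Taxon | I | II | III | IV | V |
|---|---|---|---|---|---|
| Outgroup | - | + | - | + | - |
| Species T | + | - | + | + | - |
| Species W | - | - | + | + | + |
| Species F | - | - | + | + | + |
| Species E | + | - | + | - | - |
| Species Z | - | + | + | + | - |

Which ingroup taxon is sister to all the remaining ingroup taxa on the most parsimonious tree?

Character polarity is set by the outgroup: the derived state is whichever differs from the outgroup's state, so for II, IV the derived state is '-', and for the remaining characters it is '+'.
I: derived state '+' in Species E and Species T only — synapomorphy for {Species E, Species T}.
Only Species E, Species F, Species T, and Species W show the derived state '-' for II, supporting them as a clade.
III (derived state '+') is shared by all ingroup taxa — unites the whole ingroup.
IV (derived state '-') is unique to Species E (autapomorphy; uninformative for grouping).
V (derived state '+') is shared by Species F and Species W — a synapomorphy uniting that clade.
Most parsimonious ingroup topology: (((Species T,Species E),(Species W,Species F)),Species Z).
Species Z is sister to the clade containing all other ingroup taxa, so it is the earliest-diverging (most basal) ingroup lineage.

Species Z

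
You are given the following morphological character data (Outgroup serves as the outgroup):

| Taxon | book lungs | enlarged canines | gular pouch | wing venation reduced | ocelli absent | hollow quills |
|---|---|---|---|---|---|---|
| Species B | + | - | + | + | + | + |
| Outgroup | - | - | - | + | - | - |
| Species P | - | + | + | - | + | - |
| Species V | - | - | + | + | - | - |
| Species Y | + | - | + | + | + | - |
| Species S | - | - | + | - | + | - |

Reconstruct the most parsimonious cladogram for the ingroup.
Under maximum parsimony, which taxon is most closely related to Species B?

Species Y

Character polarity is set by the outgroup: the derived state is whichever differs from the outgroup's state, so for wing venation reduced the derived state is '-', and for the remaining characters it is '+'.
book lungs: derived state '+' in Species B and Species Y only — synapomorphy for {Species B, Species Y}.
enlarged canines: derived state '+' in Species P only — an autapomorphy, so it tells us nothing about relationships among taxa.
gular pouch (derived state '+') is shared by all ingroup taxa — unites the whole ingroup.
wing venation reduced: derived state '-' in Species P and Species S only — synapomorphy for {Species P, Species S}.
ocelli absent: derived state '+' in Species B, Species P, Species S, and Species Y only — synapomorphy for {Species B, Species P, Species S, Species Y}.
hollow quills: derived state '+' in Species B only — an autapomorphy, so it tells us nothing about relationships among taxa.
Most parsimonious ingroup topology: (((Species S,Species P),(Species Y,Species B)),Species V).
Species B and Species Y form a cherry on this tree, so they are sister taxa.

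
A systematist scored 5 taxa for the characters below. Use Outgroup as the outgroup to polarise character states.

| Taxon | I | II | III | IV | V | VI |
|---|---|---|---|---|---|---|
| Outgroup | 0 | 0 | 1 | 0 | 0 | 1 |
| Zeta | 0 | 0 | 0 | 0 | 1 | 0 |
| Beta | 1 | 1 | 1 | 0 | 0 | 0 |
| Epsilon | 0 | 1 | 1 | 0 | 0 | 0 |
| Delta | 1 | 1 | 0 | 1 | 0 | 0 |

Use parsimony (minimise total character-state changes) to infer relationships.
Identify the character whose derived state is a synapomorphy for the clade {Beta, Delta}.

Character polarity is set by the outgroup: the derived state is whichever differs from the outgroup's state, so for III, VI the derived state is '0', and for the remaining characters it is '1'.
I (derived state '1') is shared by Beta and Delta — a synapomorphy uniting that clade.
Only Beta, Delta, and Epsilon show the derived state '1' for II, supporting them as a clade.
III (state '0') occurs in Delta and Zeta but conflicts with the nesting implied by the other characters — most parsimoniously interpreted as homoplasy.
IV: derived state '1' in Delta only — an autapomorphy, so it tells us nothing about relationships among taxa.
V: derived state '1' in Zeta only — an autapomorphy, so it tells us nothing about relationships among taxa.
VI (derived state '0') is shared by all ingroup taxa — unites the whole ingroup.
Most parsimonious ingroup topology: (Zeta,((Beta,Delta),Epsilon)).
The clade {Beta, Delta} is supported by I: its derived state '1' occurs in exactly those taxa and in no other taxon (including the outgroup).

I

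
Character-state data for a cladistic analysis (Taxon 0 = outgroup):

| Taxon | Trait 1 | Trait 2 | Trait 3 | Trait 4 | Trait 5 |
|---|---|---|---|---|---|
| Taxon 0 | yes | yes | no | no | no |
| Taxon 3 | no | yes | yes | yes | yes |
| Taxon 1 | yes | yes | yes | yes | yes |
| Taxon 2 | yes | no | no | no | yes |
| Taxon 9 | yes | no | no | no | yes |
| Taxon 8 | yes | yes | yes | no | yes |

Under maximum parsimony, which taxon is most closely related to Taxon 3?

Taxon 1

Character polarity is set by the outgroup: the derived state is whichever differs from the outgroup's state, so for Trait 1, Trait 2 the derived state is 'no', and for the remaining characters it is 'yes'.
Trait 1 (derived state 'no') is unique to Taxon 3 (autapomorphy; uninformative for grouping).
Only Taxon 2 and Taxon 9 show the derived state 'no' for Trait 2, supporting them as a clade.
Trait 3: derived state 'yes' in Taxon 1, Taxon 3, and Taxon 8 only — synapomorphy for {Taxon 1, Taxon 3, Taxon 8}.
Trait 4: derived state 'yes' in Taxon 1 and Taxon 3 only — synapomorphy for {Taxon 1, Taxon 3}.
Trait 5 (derived state 'yes') is shared by all ingroup taxa — unites the whole ingroup.
Most parsimonious ingroup topology: (((Taxon 3,Taxon 1),Taxon 8),(Taxon 2,Taxon 9)).
Taxon 3 and Taxon 1 form a cherry on this tree, so they are sister taxa.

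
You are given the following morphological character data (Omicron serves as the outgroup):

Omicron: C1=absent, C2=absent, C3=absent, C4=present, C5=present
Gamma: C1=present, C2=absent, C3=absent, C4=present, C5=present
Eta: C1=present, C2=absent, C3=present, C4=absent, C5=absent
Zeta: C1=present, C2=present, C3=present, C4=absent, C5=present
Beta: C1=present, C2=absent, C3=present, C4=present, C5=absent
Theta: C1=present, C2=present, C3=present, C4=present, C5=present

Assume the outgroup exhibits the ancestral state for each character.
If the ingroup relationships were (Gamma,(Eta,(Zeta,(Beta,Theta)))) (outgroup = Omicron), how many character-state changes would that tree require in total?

Map each character onto (Gamma,(Eta,(Zeta,(Beta,Theta)))) (rooted by Omicron) and count the minimum state changes it requires (Fitch parsimony):
C1: 1; C2: 2; C3: 1; C4: 2; C5: 2.
Total tree length = 8.

8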